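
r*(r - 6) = r^2 - 6*r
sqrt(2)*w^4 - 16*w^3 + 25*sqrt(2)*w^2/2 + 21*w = w*(w - 7*sqrt(2))*(w - 3*sqrt(2)/2)*(sqrt(2)*w + 1)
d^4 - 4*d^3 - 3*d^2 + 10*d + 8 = (d - 4)*(d - 2)*(d + 1)^2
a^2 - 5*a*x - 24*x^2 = (a - 8*x)*(a + 3*x)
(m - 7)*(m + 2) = m^2 - 5*m - 14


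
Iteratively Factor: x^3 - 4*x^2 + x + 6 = (x - 3)*(x^2 - x - 2) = (x - 3)*(x + 1)*(x - 2)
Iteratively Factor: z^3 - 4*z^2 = (z)*(z^2 - 4*z) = z*(z - 4)*(z)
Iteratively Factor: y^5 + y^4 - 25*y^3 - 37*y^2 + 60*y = (y + 3)*(y^4 - 2*y^3 - 19*y^2 + 20*y) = (y + 3)*(y + 4)*(y^3 - 6*y^2 + 5*y) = (y - 1)*(y + 3)*(y + 4)*(y^2 - 5*y) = (y - 5)*(y - 1)*(y + 3)*(y + 4)*(y)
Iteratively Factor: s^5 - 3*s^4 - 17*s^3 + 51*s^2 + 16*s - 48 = (s - 3)*(s^4 - 17*s^2 + 16) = (s - 3)*(s + 1)*(s^3 - s^2 - 16*s + 16) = (s - 4)*(s - 3)*(s + 1)*(s^2 + 3*s - 4) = (s - 4)*(s - 3)*(s - 1)*(s + 1)*(s + 4)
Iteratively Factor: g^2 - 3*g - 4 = (g - 4)*(g + 1)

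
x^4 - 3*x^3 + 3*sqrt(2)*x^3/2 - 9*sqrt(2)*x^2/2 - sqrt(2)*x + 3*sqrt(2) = (x - 3)*(x - sqrt(2)/2)*(x + sqrt(2))^2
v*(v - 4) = v^2 - 4*v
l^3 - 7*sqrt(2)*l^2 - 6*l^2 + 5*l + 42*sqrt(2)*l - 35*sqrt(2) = (l - 5)*(l - 1)*(l - 7*sqrt(2))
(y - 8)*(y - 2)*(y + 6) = y^3 - 4*y^2 - 44*y + 96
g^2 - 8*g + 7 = (g - 7)*(g - 1)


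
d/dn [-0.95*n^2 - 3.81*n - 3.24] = -1.9*n - 3.81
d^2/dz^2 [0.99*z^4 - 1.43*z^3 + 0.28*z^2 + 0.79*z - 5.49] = 11.88*z^2 - 8.58*z + 0.56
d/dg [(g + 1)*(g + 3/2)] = 2*g + 5/2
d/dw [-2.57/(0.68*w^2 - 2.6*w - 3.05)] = (3.4952*w - 6.682)/(-0.68*w^2 + 2.6*w + 3.05)^2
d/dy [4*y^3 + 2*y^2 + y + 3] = 12*y^2 + 4*y + 1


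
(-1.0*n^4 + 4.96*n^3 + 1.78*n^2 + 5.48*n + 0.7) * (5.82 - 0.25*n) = 0.25*n^5 - 7.06*n^4 + 28.4222*n^3 + 8.9896*n^2 + 31.7186*n + 4.074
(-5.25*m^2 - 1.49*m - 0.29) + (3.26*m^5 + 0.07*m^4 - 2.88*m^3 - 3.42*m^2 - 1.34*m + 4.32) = 3.26*m^5 + 0.07*m^4 - 2.88*m^3 - 8.67*m^2 - 2.83*m + 4.03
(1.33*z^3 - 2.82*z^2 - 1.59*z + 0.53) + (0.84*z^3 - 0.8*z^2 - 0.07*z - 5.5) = 2.17*z^3 - 3.62*z^2 - 1.66*z - 4.97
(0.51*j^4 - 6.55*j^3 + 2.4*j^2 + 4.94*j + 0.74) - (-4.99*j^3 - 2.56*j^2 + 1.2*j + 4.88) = 0.51*j^4 - 1.56*j^3 + 4.96*j^2 + 3.74*j - 4.14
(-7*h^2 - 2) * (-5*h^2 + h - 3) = 35*h^4 - 7*h^3 + 31*h^2 - 2*h + 6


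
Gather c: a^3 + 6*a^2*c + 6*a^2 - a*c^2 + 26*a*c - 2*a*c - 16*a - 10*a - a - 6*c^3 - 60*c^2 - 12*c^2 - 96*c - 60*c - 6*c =a^3 + 6*a^2 - 27*a - 6*c^3 + c^2*(-a - 72) + c*(6*a^2 + 24*a - 162)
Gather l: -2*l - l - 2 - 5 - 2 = -3*l - 9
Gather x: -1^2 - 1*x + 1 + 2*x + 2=x + 2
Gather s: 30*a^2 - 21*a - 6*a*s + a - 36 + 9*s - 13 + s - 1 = 30*a^2 - 20*a + s*(10 - 6*a) - 50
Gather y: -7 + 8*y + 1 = 8*y - 6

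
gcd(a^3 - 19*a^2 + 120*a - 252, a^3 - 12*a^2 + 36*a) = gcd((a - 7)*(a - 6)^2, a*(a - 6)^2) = a^2 - 12*a + 36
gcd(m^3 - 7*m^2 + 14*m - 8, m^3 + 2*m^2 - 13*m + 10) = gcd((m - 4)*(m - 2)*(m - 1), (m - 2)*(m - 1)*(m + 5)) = m^2 - 3*m + 2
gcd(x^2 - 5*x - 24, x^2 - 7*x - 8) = x - 8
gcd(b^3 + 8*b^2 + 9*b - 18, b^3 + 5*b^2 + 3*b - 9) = b^2 + 2*b - 3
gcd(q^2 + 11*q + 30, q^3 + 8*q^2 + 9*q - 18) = q + 6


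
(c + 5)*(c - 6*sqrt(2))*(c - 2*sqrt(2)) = c^3 - 8*sqrt(2)*c^2 + 5*c^2 - 40*sqrt(2)*c + 24*c + 120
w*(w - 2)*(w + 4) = w^3 + 2*w^2 - 8*w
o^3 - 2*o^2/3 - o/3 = o*(o - 1)*(o + 1/3)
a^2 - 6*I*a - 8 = (a - 4*I)*(a - 2*I)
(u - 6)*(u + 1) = u^2 - 5*u - 6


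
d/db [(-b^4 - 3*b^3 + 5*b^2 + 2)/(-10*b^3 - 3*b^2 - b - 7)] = 2*(5*b^6 + 3*b^5 + 31*b^4 + 17*b^3 + 59*b^2 - 29*b + 1)/(100*b^6 + 60*b^5 + 29*b^4 + 146*b^3 + 43*b^2 + 14*b + 49)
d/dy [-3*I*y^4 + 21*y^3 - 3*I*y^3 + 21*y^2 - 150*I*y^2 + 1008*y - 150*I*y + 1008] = -12*I*y^3 + y^2*(63 - 9*I) + y*(42 - 300*I) + 1008 - 150*I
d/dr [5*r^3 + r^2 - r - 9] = 15*r^2 + 2*r - 1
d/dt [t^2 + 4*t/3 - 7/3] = 2*t + 4/3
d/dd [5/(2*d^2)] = -5/d^3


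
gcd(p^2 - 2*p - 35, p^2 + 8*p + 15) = p + 5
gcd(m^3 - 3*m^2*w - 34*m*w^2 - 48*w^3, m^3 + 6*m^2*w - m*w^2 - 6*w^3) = 1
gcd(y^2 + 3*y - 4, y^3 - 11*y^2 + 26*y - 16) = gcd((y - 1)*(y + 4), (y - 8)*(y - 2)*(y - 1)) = y - 1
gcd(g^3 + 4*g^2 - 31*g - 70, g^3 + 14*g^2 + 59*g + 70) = g^2 + 9*g + 14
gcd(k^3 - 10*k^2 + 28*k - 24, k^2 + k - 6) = k - 2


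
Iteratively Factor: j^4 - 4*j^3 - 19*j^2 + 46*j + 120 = (j - 4)*(j^3 - 19*j - 30) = (j - 4)*(j + 3)*(j^2 - 3*j - 10) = (j - 4)*(j + 2)*(j + 3)*(j - 5)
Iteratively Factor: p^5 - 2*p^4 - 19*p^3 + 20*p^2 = (p - 1)*(p^4 - p^3 - 20*p^2) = p*(p - 1)*(p^3 - p^2 - 20*p) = p^2*(p - 1)*(p^2 - p - 20) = p^2*(p - 1)*(p + 4)*(p - 5)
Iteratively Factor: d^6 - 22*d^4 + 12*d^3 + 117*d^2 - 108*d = (d - 1)*(d^5 + d^4 - 21*d^3 - 9*d^2 + 108*d) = (d - 3)*(d - 1)*(d^4 + 4*d^3 - 9*d^2 - 36*d) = (d - 3)*(d - 1)*(d + 4)*(d^3 - 9*d) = (d - 3)^2*(d - 1)*(d + 4)*(d^2 + 3*d) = d*(d - 3)^2*(d - 1)*(d + 4)*(d + 3)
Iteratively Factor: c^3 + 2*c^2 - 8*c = (c - 2)*(c^2 + 4*c) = c*(c - 2)*(c + 4)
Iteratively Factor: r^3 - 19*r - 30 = (r - 5)*(r^2 + 5*r + 6) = (r - 5)*(r + 3)*(r + 2)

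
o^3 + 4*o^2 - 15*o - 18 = (o - 3)*(o + 1)*(o + 6)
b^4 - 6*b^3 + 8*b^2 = b^2*(b - 4)*(b - 2)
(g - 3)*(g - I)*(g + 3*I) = g^3 - 3*g^2 + 2*I*g^2 + 3*g - 6*I*g - 9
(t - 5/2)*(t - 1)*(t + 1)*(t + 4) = t^4 + 3*t^3/2 - 11*t^2 - 3*t/2 + 10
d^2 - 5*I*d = d*(d - 5*I)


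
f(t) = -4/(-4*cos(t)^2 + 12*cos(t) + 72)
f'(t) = -4*(-8*sin(t)*cos(t) + 12*sin(t))/(-4*cos(t)^2 + 12*cos(t) + 72)^2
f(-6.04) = -0.05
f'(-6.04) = -0.00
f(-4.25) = -0.06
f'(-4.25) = -0.01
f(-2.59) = -0.07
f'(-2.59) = 0.01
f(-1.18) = -0.05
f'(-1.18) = 0.01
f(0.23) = -0.05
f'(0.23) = -0.00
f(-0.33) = -0.05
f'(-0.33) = 0.00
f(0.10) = -0.05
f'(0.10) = -0.00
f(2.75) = -0.07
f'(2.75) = -0.01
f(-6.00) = -0.05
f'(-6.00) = 0.00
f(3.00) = -0.07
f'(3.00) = 0.00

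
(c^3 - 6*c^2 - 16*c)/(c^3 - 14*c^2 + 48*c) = (c + 2)/(c - 6)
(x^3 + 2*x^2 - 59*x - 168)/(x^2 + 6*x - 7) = (x^2 - 5*x - 24)/(x - 1)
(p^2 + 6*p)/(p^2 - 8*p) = (p + 6)/(p - 8)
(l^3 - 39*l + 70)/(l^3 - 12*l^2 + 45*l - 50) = (l + 7)/(l - 5)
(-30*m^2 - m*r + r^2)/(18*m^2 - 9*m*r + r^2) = (5*m + r)/(-3*m + r)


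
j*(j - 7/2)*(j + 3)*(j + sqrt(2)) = j^4 - j^3/2 + sqrt(2)*j^3 - 21*j^2/2 - sqrt(2)*j^2/2 - 21*sqrt(2)*j/2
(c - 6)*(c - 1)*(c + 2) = c^3 - 5*c^2 - 8*c + 12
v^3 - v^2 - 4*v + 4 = (v - 2)*(v - 1)*(v + 2)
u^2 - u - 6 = (u - 3)*(u + 2)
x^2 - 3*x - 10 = (x - 5)*(x + 2)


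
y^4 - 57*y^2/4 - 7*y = y*(y - 4)*(y + 1/2)*(y + 7/2)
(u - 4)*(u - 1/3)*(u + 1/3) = u^3 - 4*u^2 - u/9 + 4/9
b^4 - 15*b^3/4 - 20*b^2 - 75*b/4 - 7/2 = (b - 7)*(b + 1/4)*(b + 1)*(b + 2)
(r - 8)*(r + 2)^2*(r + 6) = r^4 + 2*r^3 - 52*r^2 - 200*r - 192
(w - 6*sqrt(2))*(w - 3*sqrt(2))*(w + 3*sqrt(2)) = w^3 - 6*sqrt(2)*w^2 - 18*w + 108*sqrt(2)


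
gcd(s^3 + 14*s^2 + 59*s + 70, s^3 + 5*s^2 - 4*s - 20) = s^2 + 7*s + 10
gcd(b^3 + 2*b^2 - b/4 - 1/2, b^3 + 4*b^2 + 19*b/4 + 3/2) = b^2 + 5*b/2 + 1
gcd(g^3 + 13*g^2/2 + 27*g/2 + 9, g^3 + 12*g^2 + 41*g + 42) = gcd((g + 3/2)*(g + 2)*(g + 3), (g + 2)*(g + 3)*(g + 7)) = g^2 + 5*g + 6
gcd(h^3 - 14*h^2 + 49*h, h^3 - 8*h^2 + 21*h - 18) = 1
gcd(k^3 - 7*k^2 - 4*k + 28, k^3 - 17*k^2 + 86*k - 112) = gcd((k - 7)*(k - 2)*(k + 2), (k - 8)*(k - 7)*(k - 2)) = k^2 - 9*k + 14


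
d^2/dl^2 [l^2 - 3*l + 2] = 2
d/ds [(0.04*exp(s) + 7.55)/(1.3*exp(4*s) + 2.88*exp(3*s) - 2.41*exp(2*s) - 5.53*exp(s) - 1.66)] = (-0.156*exp(4*s) - 39.4904*exp(3*s) - 65.1356*exp(2*s) + 36.391*exp(s) + 41.6851)*exp(s)/(1.69*exp(8*s) + 7.488*exp(7*s) + 2.0284*exp(6*s) - 28.2596*exp(5*s) - 30.3607*exp(4*s) + 17.093*exp(3*s) + 38.5821*exp(2*s) + 18.3596*exp(s) + 2.7556)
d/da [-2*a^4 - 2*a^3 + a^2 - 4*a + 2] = -8*a^3 - 6*a^2 + 2*a - 4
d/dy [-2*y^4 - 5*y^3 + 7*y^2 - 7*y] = -8*y^3 - 15*y^2 + 14*y - 7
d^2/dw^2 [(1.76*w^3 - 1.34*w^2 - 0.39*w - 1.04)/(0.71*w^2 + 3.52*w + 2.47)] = (8.88178419700125e-16*w^5 + 3.5527136788005e-15*w^4 + 43.745842*w^3 + 102.767028*w^2 + 52.934154*w - 31.693116)/(0.357911*w^6 + 5.323296*w^5 + 30.126933*w^4 + 80.652352*w^3 + 104.807781*w^2 + 64.425504*w + 15.069223)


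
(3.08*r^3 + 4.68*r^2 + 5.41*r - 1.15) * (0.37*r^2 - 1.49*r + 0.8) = 1.1396*r^5 - 2.8576*r^4 - 2.5075*r^3 - 4.7424*r^2 + 6.0415*r - 0.92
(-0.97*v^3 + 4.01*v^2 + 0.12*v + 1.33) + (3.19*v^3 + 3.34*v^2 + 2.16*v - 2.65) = 2.22*v^3 + 7.35*v^2 + 2.28*v - 1.32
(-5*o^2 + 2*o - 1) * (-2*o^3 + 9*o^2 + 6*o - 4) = 10*o^5 - 49*o^4 - 10*o^3 + 23*o^2 - 14*o + 4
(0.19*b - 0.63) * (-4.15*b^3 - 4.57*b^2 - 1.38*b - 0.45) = -0.7885*b^4 + 1.7462*b^3 + 2.6169*b^2 + 0.7839*b + 0.2835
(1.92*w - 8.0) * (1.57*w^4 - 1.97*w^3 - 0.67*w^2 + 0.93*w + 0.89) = 3.0144*w^5 - 16.3424*w^4 + 14.4736*w^3 + 7.1456*w^2 - 5.7312*w - 7.12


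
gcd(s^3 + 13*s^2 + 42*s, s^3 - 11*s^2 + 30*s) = s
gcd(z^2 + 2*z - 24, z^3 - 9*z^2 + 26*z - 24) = z - 4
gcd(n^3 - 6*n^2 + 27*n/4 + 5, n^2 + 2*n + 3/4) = n + 1/2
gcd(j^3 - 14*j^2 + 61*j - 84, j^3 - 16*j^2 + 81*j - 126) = j^2 - 10*j + 21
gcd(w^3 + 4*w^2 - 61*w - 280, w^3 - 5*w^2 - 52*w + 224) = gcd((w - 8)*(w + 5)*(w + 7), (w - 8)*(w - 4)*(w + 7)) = w^2 - w - 56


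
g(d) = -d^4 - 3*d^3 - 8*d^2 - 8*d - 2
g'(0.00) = -8.00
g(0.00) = -2.00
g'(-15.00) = 11707.00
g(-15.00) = -42182.00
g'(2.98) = -241.46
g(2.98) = -255.14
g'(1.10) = -41.81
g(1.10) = -25.94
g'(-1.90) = 17.35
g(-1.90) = -8.14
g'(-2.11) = 23.27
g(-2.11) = -12.38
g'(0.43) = -16.86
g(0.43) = -7.19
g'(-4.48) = 242.71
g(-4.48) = -259.80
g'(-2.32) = 30.63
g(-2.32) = -18.01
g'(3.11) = -265.13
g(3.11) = -288.05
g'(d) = -4*d^3 - 9*d^2 - 16*d - 8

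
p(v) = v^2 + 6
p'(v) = 2*v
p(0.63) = 6.40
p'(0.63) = 1.26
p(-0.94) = 6.88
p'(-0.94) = -1.88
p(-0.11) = 6.01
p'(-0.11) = -0.22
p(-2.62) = 12.86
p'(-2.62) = -5.24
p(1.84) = 9.39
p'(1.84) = 3.68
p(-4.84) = 29.43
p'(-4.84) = -9.68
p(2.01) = 10.04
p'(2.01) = 4.02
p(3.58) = 18.82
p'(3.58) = 7.16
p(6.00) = 42.00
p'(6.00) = 12.00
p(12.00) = 150.00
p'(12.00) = 24.00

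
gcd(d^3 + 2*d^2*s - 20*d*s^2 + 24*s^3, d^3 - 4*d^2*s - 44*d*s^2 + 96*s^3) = -d^2 - 4*d*s + 12*s^2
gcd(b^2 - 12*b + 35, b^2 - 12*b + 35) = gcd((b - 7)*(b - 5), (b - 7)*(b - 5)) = b^2 - 12*b + 35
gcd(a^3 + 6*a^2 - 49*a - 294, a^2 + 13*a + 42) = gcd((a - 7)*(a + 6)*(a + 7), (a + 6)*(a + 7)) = a^2 + 13*a + 42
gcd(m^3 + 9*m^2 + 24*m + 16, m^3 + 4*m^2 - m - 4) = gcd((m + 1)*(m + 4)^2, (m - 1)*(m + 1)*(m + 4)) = m^2 + 5*m + 4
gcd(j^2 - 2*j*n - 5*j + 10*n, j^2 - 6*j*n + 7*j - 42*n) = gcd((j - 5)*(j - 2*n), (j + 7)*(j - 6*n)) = 1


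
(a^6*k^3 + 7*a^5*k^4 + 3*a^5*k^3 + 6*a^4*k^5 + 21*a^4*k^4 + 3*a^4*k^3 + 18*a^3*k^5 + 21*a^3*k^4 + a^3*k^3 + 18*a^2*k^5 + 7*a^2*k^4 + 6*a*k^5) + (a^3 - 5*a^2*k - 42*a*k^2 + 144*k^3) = a^6*k^3 + 7*a^5*k^4 + 3*a^5*k^3 + 6*a^4*k^5 + 21*a^4*k^4 + 3*a^4*k^3 + 18*a^3*k^5 + 21*a^3*k^4 + a^3*k^3 + a^3 + 18*a^2*k^5 + 7*a^2*k^4 - 5*a^2*k + 6*a*k^5 - 42*a*k^2 + 144*k^3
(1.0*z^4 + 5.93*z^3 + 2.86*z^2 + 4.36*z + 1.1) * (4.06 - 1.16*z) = -1.16*z^5 - 2.8188*z^4 + 20.7582*z^3 + 6.554*z^2 + 16.4256*z + 4.466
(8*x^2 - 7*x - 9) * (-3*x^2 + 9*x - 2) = -24*x^4 + 93*x^3 - 52*x^2 - 67*x + 18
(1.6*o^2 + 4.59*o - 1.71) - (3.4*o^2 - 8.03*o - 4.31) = -1.8*o^2 + 12.62*o + 2.6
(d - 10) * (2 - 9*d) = -9*d^2 + 92*d - 20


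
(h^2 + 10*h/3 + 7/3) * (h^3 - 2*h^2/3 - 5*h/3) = h^5 + 8*h^4/3 - 14*h^3/9 - 64*h^2/9 - 35*h/9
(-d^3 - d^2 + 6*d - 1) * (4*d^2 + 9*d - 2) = -4*d^5 - 13*d^4 + 17*d^3 + 52*d^2 - 21*d + 2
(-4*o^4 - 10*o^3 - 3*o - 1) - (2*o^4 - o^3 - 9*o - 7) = -6*o^4 - 9*o^3 + 6*o + 6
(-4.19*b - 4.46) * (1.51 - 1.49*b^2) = 6.2431*b^3 + 6.6454*b^2 - 6.3269*b - 6.7346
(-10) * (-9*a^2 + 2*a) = 90*a^2 - 20*a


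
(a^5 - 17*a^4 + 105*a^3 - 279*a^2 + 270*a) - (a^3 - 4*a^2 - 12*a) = a^5 - 17*a^4 + 104*a^3 - 275*a^2 + 282*a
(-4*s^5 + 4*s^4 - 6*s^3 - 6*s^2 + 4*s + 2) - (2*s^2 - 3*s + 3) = -4*s^5 + 4*s^4 - 6*s^3 - 8*s^2 + 7*s - 1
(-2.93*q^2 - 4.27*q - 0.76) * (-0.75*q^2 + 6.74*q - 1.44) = 2.1975*q^4 - 16.5457*q^3 - 23.9906*q^2 + 1.0264*q + 1.0944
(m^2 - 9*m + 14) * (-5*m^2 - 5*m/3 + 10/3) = -5*m^4 + 130*m^3/3 - 155*m^2/3 - 160*m/3 + 140/3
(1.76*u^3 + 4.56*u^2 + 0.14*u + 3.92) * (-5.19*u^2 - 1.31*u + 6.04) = -9.1344*u^5 - 25.972*u^4 + 3.9302*u^3 + 7.0142*u^2 - 4.2896*u + 23.6768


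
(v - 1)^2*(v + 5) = v^3 + 3*v^2 - 9*v + 5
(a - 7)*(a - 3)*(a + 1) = a^3 - 9*a^2 + 11*a + 21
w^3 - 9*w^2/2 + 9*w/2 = w*(w - 3)*(w - 3/2)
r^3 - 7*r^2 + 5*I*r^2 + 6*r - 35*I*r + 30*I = (r - 6)*(r - 1)*(r + 5*I)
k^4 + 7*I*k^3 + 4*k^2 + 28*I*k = k*(k - 2*I)*(k + 2*I)*(k + 7*I)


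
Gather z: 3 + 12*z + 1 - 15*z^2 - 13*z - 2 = -15*z^2 - z + 2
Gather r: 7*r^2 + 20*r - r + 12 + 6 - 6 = 7*r^2 + 19*r + 12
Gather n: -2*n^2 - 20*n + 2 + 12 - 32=-2*n^2 - 20*n - 18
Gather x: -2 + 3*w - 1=3*w - 3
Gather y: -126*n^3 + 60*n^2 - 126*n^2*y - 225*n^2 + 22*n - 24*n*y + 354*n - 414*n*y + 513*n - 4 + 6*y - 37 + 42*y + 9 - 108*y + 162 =-126*n^3 - 165*n^2 + 889*n + y*(-126*n^2 - 438*n - 60) + 130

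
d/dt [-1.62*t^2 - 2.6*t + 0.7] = -3.24*t - 2.6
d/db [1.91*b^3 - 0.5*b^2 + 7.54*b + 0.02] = 5.73*b^2 - 1.0*b + 7.54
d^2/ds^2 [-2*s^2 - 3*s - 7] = -4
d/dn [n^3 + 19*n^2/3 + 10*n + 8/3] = 3*n^2 + 38*n/3 + 10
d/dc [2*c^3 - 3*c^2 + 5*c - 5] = 6*c^2 - 6*c + 5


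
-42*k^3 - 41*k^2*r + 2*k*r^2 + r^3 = (-6*k + r)*(k + r)*(7*k + r)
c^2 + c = c*(c + 1)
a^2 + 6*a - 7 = (a - 1)*(a + 7)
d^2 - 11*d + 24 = (d - 8)*(d - 3)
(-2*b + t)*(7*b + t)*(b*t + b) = -14*b^3*t - 14*b^3 + 5*b^2*t^2 + 5*b^2*t + b*t^3 + b*t^2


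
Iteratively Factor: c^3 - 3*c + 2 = (c - 1)*(c^2 + c - 2) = (c - 1)^2*(c + 2)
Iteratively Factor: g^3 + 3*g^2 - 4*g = (g - 1)*(g^2 + 4*g) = (g - 1)*(g + 4)*(g)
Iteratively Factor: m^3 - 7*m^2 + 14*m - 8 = (m - 4)*(m^2 - 3*m + 2) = (m - 4)*(m - 2)*(m - 1)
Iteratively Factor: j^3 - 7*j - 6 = (j - 3)*(j^2 + 3*j + 2) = (j - 3)*(j + 2)*(j + 1)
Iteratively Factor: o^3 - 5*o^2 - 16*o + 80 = (o - 4)*(o^2 - o - 20) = (o - 5)*(o - 4)*(o + 4)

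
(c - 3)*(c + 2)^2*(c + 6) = c^4 + 7*c^3 - 2*c^2 - 60*c - 72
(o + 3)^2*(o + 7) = o^3 + 13*o^2 + 51*o + 63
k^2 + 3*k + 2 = (k + 1)*(k + 2)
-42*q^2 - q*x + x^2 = (-7*q + x)*(6*q + x)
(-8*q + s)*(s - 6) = -8*q*s + 48*q + s^2 - 6*s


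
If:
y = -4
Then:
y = -4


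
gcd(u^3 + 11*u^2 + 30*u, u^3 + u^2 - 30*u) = u^2 + 6*u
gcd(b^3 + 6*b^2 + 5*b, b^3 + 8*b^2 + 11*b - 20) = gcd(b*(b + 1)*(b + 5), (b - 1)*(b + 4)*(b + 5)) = b + 5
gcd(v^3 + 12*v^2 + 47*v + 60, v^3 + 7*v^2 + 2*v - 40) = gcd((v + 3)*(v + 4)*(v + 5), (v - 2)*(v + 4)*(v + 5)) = v^2 + 9*v + 20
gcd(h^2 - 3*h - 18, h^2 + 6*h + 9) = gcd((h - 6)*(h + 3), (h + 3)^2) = h + 3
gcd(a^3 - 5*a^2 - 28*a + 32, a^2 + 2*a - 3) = a - 1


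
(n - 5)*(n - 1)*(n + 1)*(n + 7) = n^4 + 2*n^3 - 36*n^2 - 2*n + 35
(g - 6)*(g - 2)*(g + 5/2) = g^3 - 11*g^2/2 - 8*g + 30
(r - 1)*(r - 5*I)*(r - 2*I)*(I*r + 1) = I*r^4 + 8*r^3 - I*r^3 - 8*r^2 - 17*I*r^2 - 10*r + 17*I*r + 10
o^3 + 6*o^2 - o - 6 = (o - 1)*(o + 1)*(o + 6)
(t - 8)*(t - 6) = t^2 - 14*t + 48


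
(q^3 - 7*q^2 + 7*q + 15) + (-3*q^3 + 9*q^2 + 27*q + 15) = -2*q^3 + 2*q^2 + 34*q + 30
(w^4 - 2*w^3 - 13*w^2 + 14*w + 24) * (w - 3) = w^5 - 5*w^4 - 7*w^3 + 53*w^2 - 18*w - 72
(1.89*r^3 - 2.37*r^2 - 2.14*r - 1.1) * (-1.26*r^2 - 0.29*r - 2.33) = -2.3814*r^5 + 2.4381*r^4 - 1.02*r^3 + 7.5287*r^2 + 5.3052*r + 2.563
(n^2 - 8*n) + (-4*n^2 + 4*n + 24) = -3*n^2 - 4*n + 24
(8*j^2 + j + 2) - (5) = 8*j^2 + j - 3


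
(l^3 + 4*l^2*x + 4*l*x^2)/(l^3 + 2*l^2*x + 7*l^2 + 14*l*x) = (l + 2*x)/(l + 7)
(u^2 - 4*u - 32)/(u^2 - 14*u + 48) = (u + 4)/(u - 6)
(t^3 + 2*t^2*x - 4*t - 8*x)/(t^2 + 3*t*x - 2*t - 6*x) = (t^2 + 2*t*x + 2*t + 4*x)/(t + 3*x)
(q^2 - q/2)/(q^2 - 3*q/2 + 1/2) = q/(q - 1)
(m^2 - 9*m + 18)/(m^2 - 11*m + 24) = (m - 6)/(m - 8)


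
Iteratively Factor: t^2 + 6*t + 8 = (t + 4)*(t + 2)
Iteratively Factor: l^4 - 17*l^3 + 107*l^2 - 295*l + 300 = (l - 3)*(l^3 - 14*l^2 + 65*l - 100) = (l - 5)*(l - 3)*(l^2 - 9*l + 20) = (l - 5)*(l - 4)*(l - 3)*(l - 5)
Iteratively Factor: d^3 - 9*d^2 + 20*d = (d - 5)*(d^2 - 4*d) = (d - 5)*(d - 4)*(d)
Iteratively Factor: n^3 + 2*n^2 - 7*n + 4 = (n - 1)*(n^2 + 3*n - 4) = (n - 1)*(n + 4)*(n - 1)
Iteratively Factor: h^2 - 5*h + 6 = (h - 2)*(h - 3)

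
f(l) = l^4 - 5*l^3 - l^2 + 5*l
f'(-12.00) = -9043.00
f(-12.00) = 29172.00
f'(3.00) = -28.00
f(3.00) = -48.00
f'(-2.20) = -105.79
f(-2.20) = 60.83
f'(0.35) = 2.63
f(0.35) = 1.43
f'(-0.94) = -9.70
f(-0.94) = -0.65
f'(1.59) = -20.02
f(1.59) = -8.29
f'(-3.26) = -286.48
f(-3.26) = 259.25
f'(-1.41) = -33.21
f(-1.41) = 8.93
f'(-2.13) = -97.45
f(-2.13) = 53.71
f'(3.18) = -24.42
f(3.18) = -52.74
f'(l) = 4*l^3 - 15*l^2 - 2*l + 5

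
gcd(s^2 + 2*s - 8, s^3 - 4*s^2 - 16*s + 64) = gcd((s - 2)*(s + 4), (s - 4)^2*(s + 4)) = s + 4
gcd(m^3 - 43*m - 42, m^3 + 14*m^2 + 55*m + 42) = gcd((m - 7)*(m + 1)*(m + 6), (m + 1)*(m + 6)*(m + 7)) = m^2 + 7*m + 6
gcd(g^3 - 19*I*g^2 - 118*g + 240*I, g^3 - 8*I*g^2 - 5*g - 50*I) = g - 5*I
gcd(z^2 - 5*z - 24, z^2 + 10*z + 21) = z + 3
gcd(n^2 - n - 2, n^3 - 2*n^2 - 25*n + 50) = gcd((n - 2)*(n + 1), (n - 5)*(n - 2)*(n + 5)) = n - 2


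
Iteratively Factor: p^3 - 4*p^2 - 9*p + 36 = (p + 3)*(p^2 - 7*p + 12) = (p - 3)*(p + 3)*(p - 4)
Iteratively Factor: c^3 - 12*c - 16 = (c - 4)*(c^2 + 4*c + 4) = (c - 4)*(c + 2)*(c + 2)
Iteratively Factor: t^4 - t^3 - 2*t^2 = (t)*(t^3 - t^2 - 2*t) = t*(t + 1)*(t^2 - 2*t) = t^2*(t + 1)*(t - 2)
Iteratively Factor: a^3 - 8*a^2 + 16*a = (a)*(a^2 - 8*a + 16) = a*(a - 4)*(a - 4)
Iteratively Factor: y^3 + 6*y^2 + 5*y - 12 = (y - 1)*(y^2 + 7*y + 12) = (y - 1)*(y + 4)*(y + 3)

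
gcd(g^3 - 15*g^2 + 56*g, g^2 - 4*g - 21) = g - 7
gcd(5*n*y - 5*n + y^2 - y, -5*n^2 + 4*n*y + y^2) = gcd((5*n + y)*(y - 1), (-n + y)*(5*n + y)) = 5*n + y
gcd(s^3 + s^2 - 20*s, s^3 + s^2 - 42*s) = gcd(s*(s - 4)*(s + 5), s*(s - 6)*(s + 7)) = s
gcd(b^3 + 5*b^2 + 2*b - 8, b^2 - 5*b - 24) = 1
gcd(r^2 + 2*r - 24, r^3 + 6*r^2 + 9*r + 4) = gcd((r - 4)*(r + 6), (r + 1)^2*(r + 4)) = 1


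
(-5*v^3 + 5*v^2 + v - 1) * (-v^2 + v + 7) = 5*v^5 - 10*v^4 - 31*v^3 + 37*v^2 + 6*v - 7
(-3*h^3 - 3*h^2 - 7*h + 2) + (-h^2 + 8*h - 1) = -3*h^3 - 4*h^2 + h + 1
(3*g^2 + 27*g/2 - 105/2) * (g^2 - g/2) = 3*g^4 + 12*g^3 - 237*g^2/4 + 105*g/4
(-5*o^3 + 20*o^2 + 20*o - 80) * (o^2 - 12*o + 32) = -5*o^5 + 80*o^4 - 380*o^3 + 320*o^2 + 1600*o - 2560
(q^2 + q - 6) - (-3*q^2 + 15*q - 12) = 4*q^2 - 14*q + 6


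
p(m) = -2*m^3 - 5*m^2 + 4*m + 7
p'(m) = -6*m^2 - 10*m + 4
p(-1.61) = -4.05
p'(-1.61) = 4.55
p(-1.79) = -4.71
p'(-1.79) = 2.68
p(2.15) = -27.39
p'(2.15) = -45.24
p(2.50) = -45.50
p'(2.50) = -58.50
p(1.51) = -5.25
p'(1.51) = -24.78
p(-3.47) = 16.48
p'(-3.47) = -33.55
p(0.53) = 7.42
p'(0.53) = -2.99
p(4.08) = -195.75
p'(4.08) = -136.68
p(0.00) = 7.00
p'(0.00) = 4.00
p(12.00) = -4121.00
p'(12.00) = -980.00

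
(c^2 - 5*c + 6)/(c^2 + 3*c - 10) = (c - 3)/(c + 5)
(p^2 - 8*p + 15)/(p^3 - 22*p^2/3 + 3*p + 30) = 3*(p - 5)/(3*p^2 - 13*p - 30)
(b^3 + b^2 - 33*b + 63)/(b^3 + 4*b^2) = (b^3 + b^2 - 33*b + 63)/(b^2*(b + 4))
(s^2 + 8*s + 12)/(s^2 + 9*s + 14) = (s + 6)/(s + 7)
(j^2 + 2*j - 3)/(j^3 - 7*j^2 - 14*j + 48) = (j - 1)/(j^2 - 10*j + 16)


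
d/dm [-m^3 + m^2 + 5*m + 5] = -3*m^2 + 2*m + 5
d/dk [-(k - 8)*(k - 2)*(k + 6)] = -3*k^2 + 8*k + 44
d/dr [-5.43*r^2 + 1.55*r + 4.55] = 1.55 - 10.86*r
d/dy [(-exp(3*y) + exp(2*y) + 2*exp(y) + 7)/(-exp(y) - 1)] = (2*exp(3*y) + 2*exp(2*y) - 2*exp(y) + 5)*exp(y)/(exp(2*y) + 2*exp(y) + 1)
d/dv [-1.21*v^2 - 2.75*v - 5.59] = -2.42*v - 2.75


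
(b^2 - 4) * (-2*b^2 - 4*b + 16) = -2*b^4 - 4*b^3 + 24*b^2 + 16*b - 64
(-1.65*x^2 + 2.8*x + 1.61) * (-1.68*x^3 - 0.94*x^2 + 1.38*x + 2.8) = 2.772*x^5 - 3.153*x^4 - 7.6138*x^3 - 2.2694*x^2 + 10.0618*x + 4.508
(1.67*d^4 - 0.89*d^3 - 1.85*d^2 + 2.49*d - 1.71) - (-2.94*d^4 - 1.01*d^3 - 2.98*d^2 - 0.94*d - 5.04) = 4.61*d^4 + 0.12*d^3 + 1.13*d^2 + 3.43*d + 3.33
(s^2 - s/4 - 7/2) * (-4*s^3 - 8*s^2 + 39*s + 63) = -4*s^5 - 7*s^4 + 55*s^3 + 325*s^2/4 - 609*s/4 - 441/2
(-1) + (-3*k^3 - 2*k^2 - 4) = -3*k^3 - 2*k^2 - 5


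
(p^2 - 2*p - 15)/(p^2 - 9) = (p - 5)/(p - 3)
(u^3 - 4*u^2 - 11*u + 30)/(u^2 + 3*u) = u - 7 + 10/u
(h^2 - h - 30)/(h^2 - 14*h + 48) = (h + 5)/(h - 8)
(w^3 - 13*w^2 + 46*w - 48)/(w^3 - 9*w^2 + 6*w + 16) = (w - 3)/(w + 1)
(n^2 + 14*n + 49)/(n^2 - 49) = (n + 7)/(n - 7)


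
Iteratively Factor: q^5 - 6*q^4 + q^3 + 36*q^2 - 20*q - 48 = (q - 4)*(q^4 - 2*q^3 - 7*q^2 + 8*q + 12) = (q - 4)*(q - 3)*(q^3 + q^2 - 4*q - 4) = (q - 4)*(q - 3)*(q + 2)*(q^2 - q - 2) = (q - 4)*(q - 3)*(q + 1)*(q + 2)*(q - 2)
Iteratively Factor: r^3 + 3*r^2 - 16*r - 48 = (r + 4)*(r^2 - r - 12) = (r + 3)*(r + 4)*(r - 4)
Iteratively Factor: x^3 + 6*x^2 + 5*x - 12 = (x - 1)*(x^2 + 7*x + 12) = (x - 1)*(x + 4)*(x + 3)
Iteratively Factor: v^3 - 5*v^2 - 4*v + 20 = (v + 2)*(v^2 - 7*v + 10) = (v - 2)*(v + 2)*(v - 5)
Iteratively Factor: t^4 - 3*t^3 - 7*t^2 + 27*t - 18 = (t + 3)*(t^3 - 6*t^2 + 11*t - 6) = (t - 1)*(t + 3)*(t^2 - 5*t + 6) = (t - 3)*(t - 1)*(t + 3)*(t - 2)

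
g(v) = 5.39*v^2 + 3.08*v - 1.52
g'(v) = 10.78*v + 3.08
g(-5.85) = 164.92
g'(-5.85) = -59.98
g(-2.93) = 35.73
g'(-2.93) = -28.51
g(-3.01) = 38.04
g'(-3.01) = -29.37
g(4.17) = 105.05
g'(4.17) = 48.03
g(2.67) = 45.13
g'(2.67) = 31.86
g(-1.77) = 9.91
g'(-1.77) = -16.00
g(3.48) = 74.47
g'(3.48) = 40.59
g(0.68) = 3.07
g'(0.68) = 10.41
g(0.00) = -1.52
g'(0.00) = 3.08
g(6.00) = 211.00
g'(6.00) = 67.76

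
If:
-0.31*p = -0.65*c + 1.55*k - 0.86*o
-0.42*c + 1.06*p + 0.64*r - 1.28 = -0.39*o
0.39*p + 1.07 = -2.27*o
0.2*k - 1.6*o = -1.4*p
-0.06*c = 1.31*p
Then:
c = -71.16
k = -31.06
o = -1.03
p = 3.26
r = -49.47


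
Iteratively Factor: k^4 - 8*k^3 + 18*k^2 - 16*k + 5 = (k - 1)*(k^3 - 7*k^2 + 11*k - 5) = (k - 1)^2*(k^2 - 6*k + 5) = (k - 1)^3*(k - 5)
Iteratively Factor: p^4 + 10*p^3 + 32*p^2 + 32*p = (p)*(p^3 + 10*p^2 + 32*p + 32) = p*(p + 4)*(p^2 + 6*p + 8) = p*(p + 4)^2*(p + 2)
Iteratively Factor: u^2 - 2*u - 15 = (u - 5)*(u + 3)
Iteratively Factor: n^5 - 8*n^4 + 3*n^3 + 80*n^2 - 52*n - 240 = (n + 2)*(n^4 - 10*n^3 + 23*n^2 + 34*n - 120) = (n - 4)*(n + 2)*(n^3 - 6*n^2 - n + 30) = (n - 5)*(n - 4)*(n + 2)*(n^2 - n - 6) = (n - 5)*(n - 4)*(n - 3)*(n + 2)*(n + 2)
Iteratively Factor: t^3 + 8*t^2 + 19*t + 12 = (t + 1)*(t^2 + 7*t + 12) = (t + 1)*(t + 3)*(t + 4)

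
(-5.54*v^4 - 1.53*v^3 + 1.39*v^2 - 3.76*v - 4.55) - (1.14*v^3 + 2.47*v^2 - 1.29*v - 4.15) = -5.54*v^4 - 2.67*v^3 - 1.08*v^2 - 2.47*v - 0.399999999999999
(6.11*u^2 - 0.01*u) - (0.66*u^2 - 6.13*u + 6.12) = 5.45*u^2 + 6.12*u - 6.12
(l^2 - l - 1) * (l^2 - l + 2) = l^4 - 2*l^3 + 2*l^2 - l - 2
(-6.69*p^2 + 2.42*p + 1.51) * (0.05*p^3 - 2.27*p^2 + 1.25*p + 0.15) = -0.3345*p^5 + 15.3073*p^4 - 13.7804*p^3 - 1.4062*p^2 + 2.2505*p + 0.2265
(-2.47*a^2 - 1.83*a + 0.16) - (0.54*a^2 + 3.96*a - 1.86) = -3.01*a^2 - 5.79*a + 2.02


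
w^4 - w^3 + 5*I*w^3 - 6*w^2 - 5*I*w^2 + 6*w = w*(w - 1)*(w + 2*I)*(w + 3*I)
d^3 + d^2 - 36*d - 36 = (d - 6)*(d + 1)*(d + 6)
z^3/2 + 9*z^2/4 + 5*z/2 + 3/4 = (z/2 + 1/2)*(z + 1/2)*(z + 3)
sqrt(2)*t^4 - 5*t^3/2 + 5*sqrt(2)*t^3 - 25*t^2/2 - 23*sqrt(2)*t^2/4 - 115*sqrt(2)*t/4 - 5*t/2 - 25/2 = (t + 5)*(t - 5*sqrt(2)/2)*(t + sqrt(2))*(sqrt(2)*t + 1/2)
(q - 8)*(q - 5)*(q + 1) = q^3 - 12*q^2 + 27*q + 40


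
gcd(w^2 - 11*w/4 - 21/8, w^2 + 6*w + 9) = 1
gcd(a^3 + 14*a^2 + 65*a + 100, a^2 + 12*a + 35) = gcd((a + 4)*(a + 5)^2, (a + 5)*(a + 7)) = a + 5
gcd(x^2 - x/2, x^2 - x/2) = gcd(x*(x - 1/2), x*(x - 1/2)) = x^2 - x/2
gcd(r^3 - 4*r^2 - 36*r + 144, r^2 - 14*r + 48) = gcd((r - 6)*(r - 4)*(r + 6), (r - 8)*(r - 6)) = r - 6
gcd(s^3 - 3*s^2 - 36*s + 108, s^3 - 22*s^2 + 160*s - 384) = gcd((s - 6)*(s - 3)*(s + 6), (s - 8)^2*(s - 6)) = s - 6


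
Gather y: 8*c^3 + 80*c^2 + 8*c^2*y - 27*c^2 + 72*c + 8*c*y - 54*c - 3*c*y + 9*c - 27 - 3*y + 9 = 8*c^3 + 53*c^2 + 27*c + y*(8*c^2 + 5*c - 3) - 18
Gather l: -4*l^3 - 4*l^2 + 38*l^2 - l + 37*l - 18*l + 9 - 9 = -4*l^3 + 34*l^2 + 18*l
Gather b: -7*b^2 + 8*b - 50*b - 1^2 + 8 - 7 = -7*b^2 - 42*b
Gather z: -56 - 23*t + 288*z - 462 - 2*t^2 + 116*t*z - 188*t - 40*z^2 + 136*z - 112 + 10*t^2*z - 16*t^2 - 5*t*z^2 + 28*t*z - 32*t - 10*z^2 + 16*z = -18*t^2 - 243*t + z^2*(-5*t - 50) + z*(10*t^2 + 144*t + 440) - 630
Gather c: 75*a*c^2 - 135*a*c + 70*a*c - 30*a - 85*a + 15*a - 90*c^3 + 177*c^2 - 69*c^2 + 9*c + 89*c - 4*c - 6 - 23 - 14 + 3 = -100*a - 90*c^3 + c^2*(75*a + 108) + c*(94 - 65*a) - 40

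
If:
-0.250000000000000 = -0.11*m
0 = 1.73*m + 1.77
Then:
No Solution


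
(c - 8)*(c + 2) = c^2 - 6*c - 16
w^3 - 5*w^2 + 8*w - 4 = (w - 2)^2*(w - 1)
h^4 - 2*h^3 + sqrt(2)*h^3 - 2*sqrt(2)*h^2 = h^2*(h - 2)*(h + sqrt(2))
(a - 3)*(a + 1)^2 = a^3 - a^2 - 5*a - 3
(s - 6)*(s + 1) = s^2 - 5*s - 6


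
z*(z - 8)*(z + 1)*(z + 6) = z^4 - z^3 - 50*z^2 - 48*z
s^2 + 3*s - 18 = (s - 3)*(s + 6)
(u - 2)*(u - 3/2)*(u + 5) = u^3 + 3*u^2/2 - 29*u/2 + 15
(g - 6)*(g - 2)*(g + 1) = g^3 - 7*g^2 + 4*g + 12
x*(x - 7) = x^2 - 7*x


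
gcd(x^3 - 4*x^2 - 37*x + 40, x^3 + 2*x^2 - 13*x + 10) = x^2 + 4*x - 5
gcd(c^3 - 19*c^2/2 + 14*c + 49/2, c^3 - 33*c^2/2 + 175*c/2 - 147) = c^2 - 21*c/2 + 49/2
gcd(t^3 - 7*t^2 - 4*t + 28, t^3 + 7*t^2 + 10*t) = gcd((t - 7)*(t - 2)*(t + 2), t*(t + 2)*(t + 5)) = t + 2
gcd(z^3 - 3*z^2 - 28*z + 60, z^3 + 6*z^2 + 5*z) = z + 5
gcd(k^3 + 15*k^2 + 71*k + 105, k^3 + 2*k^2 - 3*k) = k + 3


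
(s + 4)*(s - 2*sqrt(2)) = s^2 - 2*sqrt(2)*s + 4*s - 8*sqrt(2)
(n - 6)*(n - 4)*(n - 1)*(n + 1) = n^4 - 10*n^3 + 23*n^2 + 10*n - 24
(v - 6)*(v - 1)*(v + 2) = v^3 - 5*v^2 - 8*v + 12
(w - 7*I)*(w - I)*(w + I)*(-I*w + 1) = -I*w^4 - 6*w^3 - 8*I*w^2 - 6*w - 7*I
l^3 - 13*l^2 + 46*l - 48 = (l - 8)*(l - 3)*(l - 2)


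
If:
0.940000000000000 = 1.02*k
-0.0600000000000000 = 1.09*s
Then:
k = 0.92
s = -0.06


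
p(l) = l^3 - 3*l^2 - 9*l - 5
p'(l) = 3*l^2 - 6*l - 9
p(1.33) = -19.92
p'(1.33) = -11.67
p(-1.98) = -6.70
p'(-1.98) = 14.64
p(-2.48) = -16.38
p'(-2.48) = 24.33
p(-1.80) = -4.35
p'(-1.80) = 11.52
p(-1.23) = -0.33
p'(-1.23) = 2.92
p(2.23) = -28.90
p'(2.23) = -7.46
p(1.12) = -17.44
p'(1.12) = -11.96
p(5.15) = 5.67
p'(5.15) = 39.67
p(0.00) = -5.00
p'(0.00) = -9.00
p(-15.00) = -3920.00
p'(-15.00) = 756.00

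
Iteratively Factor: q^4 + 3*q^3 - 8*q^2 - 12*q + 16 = (q - 1)*(q^3 + 4*q^2 - 4*q - 16) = (q - 1)*(q + 4)*(q^2 - 4) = (q - 1)*(q + 2)*(q + 4)*(q - 2)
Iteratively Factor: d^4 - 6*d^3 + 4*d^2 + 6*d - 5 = (d - 5)*(d^3 - d^2 - d + 1) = (d - 5)*(d + 1)*(d^2 - 2*d + 1) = (d - 5)*(d - 1)*(d + 1)*(d - 1)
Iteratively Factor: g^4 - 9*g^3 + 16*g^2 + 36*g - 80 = (g - 2)*(g^3 - 7*g^2 + 2*g + 40) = (g - 4)*(g - 2)*(g^2 - 3*g - 10) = (g - 4)*(g - 2)*(g + 2)*(g - 5)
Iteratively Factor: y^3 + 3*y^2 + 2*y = (y + 1)*(y^2 + 2*y) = (y + 1)*(y + 2)*(y)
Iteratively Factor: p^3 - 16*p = (p - 4)*(p^2 + 4*p) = p*(p - 4)*(p + 4)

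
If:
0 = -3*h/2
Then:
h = 0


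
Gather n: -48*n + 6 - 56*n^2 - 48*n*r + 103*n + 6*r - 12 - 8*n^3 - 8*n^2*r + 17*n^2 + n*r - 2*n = -8*n^3 + n^2*(-8*r - 39) + n*(53 - 47*r) + 6*r - 6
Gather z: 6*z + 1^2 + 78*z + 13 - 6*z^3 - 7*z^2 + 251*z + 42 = -6*z^3 - 7*z^2 + 335*z + 56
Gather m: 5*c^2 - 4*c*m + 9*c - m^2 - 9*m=5*c^2 + 9*c - m^2 + m*(-4*c - 9)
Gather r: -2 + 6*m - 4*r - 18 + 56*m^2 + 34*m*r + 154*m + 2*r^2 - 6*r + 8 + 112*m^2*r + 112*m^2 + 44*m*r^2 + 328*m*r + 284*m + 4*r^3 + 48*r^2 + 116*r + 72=168*m^2 + 444*m + 4*r^3 + r^2*(44*m + 50) + r*(112*m^2 + 362*m + 106) + 60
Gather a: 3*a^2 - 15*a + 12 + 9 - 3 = 3*a^2 - 15*a + 18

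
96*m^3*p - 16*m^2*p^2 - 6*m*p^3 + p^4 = p*(-6*m + p)*(-4*m + p)*(4*m + p)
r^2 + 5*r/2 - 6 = (r - 3/2)*(r + 4)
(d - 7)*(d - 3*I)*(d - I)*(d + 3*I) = d^4 - 7*d^3 - I*d^3 + 9*d^2 + 7*I*d^2 - 63*d - 9*I*d + 63*I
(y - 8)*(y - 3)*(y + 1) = y^3 - 10*y^2 + 13*y + 24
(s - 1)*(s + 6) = s^2 + 5*s - 6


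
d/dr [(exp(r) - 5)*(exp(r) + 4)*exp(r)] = (3*exp(2*r) - 2*exp(r) - 20)*exp(r)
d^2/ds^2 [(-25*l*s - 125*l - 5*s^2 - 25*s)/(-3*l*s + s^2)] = 10*(-225*l^3 + 225*l^2*s - 8*l*s^3 - 75*l*s^2 - 5*s^3)/(s^3*(-27*l^3 + 27*l^2*s - 9*l*s^2 + s^3))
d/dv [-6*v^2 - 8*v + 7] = -12*v - 8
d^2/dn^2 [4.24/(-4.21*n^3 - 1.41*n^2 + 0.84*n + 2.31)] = ((107.1024*n + 11.9568)*(4.21*n^3 + 1.41*n^2 - 0.84*n - 2.31) - 4.24*(12.63*n^2 + 2.82*n - 0.84)*(25.26*n^2 + 5.64*n - 1.68))/(4.21*n^3 + 1.41*n^2 - 0.84*n - 2.31)^3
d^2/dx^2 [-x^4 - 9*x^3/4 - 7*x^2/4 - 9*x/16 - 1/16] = -12*x^2 - 27*x/2 - 7/2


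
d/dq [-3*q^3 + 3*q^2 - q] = -9*q^2 + 6*q - 1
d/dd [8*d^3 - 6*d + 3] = 24*d^2 - 6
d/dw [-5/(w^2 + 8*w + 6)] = 10*(w + 4)/(w^2 + 8*w + 6)^2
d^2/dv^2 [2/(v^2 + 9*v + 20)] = 4*(-v^2 - 9*v + (2*v + 9)^2 - 20)/(v^2 + 9*v + 20)^3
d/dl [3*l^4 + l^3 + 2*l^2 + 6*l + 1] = 12*l^3 + 3*l^2 + 4*l + 6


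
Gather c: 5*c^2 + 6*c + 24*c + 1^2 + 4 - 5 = 5*c^2 + 30*c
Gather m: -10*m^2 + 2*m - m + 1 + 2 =-10*m^2 + m + 3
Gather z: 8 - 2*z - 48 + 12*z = 10*z - 40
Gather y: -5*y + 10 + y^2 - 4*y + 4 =y^2 - 9*y + 14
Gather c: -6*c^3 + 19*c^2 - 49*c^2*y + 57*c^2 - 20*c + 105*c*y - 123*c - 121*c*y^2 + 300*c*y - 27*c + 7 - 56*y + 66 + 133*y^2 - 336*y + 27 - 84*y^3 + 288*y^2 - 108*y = -6*c^3 + c^2*(76 - 49*y) + c*(-121*y^2 + 405*y - 170) - 84*y^3 + 421*y^2 - 500*y + 100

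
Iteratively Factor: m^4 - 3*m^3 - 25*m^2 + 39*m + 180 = (m + 3)*(m^3 - 6*m^2 - 7*m + 60) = (m - 5)*(m + 3)*(m^2 - m - 12) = (m - 5)*(m - 4)*(m + 3)*(m + 3)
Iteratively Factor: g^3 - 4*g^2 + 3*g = (g - 3)*(g^2 - g) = g*(g - 3)*(g - 1)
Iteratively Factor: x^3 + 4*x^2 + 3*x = (x)*(x^2 + 4*x + 3) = x*(x + 3)*(x + 1)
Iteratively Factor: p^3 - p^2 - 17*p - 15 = (p - 5)*(p^2 + 4*p + 3) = (p - 5)*(p + 3)*(p + 1)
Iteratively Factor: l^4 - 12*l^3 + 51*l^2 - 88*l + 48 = (l - 4)*(l^3 - 8*l^2 + 19*l - 12) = (l - 4)*(l - 3)*(l^2 - 5*l + 4) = (l - 4)^2*(l - 3)*(l - 1)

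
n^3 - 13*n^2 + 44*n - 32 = (n - 8)*(n - 4)*(n - 1)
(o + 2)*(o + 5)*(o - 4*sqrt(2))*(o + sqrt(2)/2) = o^4 - 7*sqrt(2)*o^3/2 + 7*o^3 - 49*sqrt(2)*o^2/2 + 6*o^2 - 35*sqrt(2)*o - 28*o - 40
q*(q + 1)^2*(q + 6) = q^4 + 8*q^3 + 13*q^2 + 6*q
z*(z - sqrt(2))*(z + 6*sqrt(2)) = z^3 + 5*sqrt(2)*z^2 - 12*z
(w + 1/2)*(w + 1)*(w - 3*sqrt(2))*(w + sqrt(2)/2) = w^4 - 5*sqrt(2)*w^3/2 + 3*w^3/2 - 15*sqrt(2)*w^2/4 - 5*w^2/2 - 9*w/2 - 5*sqrt(2)*w/4 - 3/2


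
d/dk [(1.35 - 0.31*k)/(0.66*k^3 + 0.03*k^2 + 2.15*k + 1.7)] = (0.4092*k^3 - 2.6637*k^2 - 0.081*k - 3.4295)/(0.4356*k^6 + 0.0396*k^5 + 2.8389*k^4 + 2.373*k^3 + 4.7245*k^2 + 7.31*k + 2.89)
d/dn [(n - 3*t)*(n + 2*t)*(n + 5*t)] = 3*n^2 + 8*n*t - 11*t^2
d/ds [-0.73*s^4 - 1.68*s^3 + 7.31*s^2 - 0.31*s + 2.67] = -2.92*s^3 - 5.04*s^2 + 14.62*s - 0.31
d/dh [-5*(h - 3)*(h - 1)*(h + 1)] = -15*h^2 + 30*h + 5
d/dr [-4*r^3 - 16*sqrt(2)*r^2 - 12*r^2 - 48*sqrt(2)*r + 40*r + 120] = -12*r^2 - 32*sqrt(2)*r - 24*r - 48*sqrt(2) + 40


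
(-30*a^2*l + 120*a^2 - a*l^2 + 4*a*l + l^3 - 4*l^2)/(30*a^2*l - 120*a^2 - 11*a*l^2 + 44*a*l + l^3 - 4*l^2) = (-5*a - l)/(5*a - l)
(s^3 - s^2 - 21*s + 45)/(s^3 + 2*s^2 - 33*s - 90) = (s^2 - 6*s + 9)/(s^2 - 3*s - 18)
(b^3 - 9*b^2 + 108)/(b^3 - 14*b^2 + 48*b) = (b^2 - 3*b - 18)/(b*(b - 8))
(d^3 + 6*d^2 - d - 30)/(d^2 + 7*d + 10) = (d^2 + d - 6)/(d + 2)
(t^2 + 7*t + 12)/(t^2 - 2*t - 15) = (t + 4)/(t - 5)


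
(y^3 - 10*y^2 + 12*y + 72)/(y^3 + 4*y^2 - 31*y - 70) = (y^2 - 12*y + 36)/(y^2 + 2*y - 35)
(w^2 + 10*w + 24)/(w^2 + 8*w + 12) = (w + 4)/(w + 2)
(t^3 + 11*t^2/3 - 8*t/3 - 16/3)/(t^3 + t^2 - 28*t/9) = 3*(t^2 + 5*t + 4)/(t*(3*t + 7))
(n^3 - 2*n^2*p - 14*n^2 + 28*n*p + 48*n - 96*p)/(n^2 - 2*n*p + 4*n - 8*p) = (n^2 - 14*n + 48)/(n + 4)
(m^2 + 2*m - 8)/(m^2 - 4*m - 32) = (m - 2)/(m - 8)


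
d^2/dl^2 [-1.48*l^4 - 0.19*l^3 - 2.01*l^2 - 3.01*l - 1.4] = -17.76*l^2 - 1.14*l - 4.02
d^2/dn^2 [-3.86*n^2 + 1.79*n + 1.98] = -7.72000000000000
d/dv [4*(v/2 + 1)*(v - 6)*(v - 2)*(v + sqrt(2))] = 8*v^3 - 36*v^2 + 6*sqrt(2)*v^2 - 24*sqrt(2)*v - 16*v - 8*sqrt(2) + 48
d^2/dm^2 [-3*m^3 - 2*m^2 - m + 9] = -18*m - 4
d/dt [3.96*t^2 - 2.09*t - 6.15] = 7.92*t - 2.09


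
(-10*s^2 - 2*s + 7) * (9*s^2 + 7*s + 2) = -90*s^4 - 88*s^3 + 29*s^2 + 45*s + 14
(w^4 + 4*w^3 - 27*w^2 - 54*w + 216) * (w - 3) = w^5 + w^4 - 39*w^3 + 27*w^2 + 378*w - 648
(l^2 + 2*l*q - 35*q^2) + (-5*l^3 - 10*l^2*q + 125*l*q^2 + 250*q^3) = -5*l^3 - 10*l^2*q + l^2 + 125*l*q^2 + 2*l*q + 250*q^3 - 35*q^2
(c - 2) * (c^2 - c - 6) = c^3 - 3*c^2 - 4*c + 12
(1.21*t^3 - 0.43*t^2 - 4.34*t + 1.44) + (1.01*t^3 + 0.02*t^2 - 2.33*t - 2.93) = 2.22*t^3 - 0.41*t^2 - 6.67*t - 1.49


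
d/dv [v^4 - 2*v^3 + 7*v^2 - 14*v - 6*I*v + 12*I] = 4*v^3 - 6*v^2 + 14*v - 14 - 6*I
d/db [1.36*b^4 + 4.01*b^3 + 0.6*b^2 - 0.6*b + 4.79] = 5.44*b^3 + 12.03*b^2 + 1.2*b - 0.6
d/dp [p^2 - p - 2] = 2*p - 1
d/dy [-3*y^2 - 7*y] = -6*y - 7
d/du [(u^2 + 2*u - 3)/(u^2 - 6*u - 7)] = 8*(-u^2 - u - 4)/(u^4 - 12*u^3 + 22*u^2 + 84*u + 49)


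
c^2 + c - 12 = (c - 3)*(c + 4)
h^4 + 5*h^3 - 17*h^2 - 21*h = h*(h - 3)*(h + 1)*(h + 7)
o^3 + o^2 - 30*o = o*(o - 5)*(o + 6)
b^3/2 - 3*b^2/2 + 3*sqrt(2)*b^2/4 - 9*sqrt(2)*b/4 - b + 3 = (b/2 + sqrt(2))*(b - 3)*(b - sqrt(2)/2)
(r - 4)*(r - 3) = r^2 - 7*r + 12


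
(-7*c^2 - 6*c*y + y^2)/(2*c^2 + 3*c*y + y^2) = (-7*c + y)/(2*c + y)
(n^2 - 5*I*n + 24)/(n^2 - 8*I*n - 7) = (-n^2 + 5*I*n - 24)/(-n^2 + 8*I*n + 7)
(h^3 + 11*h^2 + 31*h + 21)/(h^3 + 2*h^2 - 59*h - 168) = (h + 1)/(h - 8)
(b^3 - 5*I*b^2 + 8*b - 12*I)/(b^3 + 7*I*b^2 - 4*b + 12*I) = (b - 6*I)/(b + 6*I)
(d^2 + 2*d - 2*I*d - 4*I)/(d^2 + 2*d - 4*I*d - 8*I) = (d - 2*I)/(d - 4*I)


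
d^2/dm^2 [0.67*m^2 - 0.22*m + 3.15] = 1.34000000000000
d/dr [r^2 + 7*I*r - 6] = 2*r + 7*I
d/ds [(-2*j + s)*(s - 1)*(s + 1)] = -4*j*s + 3*s^2 - 1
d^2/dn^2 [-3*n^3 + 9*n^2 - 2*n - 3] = 18 - 18*n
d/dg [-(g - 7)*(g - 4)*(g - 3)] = -3*g^2 + 28*g - 61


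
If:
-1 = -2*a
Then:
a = 1/2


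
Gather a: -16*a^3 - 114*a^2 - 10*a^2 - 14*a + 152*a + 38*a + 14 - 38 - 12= -16*a^3 - 124*a^2 + 176*a - 36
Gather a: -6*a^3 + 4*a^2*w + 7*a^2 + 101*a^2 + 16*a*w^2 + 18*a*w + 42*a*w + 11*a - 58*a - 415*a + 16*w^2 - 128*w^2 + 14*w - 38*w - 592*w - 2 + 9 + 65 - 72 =-6*a^3 + a^2*(4*w + 108) + a*(16*w^2 + 60*w - 462) - 112*w^2 - 616*w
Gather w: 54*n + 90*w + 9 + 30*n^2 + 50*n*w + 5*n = 30*n^2 + 59*n + w*(50*n + 90) + 9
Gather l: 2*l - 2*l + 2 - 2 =0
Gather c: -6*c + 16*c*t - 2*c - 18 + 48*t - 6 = c*(16*t - 8) + 48*t - 24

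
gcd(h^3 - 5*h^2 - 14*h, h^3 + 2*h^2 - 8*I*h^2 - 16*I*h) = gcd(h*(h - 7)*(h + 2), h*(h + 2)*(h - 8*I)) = h^2 + 2*h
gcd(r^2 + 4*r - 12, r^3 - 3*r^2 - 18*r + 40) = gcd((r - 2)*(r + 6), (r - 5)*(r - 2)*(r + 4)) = r - 2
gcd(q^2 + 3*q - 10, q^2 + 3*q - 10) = q^2 + 3*q - 10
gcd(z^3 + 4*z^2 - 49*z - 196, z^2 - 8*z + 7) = z - 7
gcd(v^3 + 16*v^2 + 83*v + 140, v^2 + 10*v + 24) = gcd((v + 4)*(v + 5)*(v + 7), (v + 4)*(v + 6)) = v + 4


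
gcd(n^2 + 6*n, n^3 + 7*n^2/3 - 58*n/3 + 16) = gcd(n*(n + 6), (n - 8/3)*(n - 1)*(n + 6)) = n + 6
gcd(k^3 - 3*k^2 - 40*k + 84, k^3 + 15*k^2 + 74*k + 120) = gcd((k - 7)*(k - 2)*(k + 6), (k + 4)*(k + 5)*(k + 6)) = k + 6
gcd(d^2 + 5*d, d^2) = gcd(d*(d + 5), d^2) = d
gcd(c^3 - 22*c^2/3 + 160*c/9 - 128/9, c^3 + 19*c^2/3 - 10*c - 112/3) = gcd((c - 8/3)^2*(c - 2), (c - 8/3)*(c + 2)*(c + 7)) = c - 8/3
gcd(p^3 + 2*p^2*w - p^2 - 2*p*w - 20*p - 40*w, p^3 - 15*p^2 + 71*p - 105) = p - 5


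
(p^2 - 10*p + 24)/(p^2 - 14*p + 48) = (p - 4)/(p - 8)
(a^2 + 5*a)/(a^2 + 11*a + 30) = a/(a + 6)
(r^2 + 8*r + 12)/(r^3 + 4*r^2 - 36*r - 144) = (r + 2)/(r^2 - 2*r - 24)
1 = 1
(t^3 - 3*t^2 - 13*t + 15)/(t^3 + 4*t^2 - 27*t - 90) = (t - 1)/(t + 6)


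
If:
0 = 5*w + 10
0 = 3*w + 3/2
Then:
No Solution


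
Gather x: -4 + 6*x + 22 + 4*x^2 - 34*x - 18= 4*x^2 - 28*x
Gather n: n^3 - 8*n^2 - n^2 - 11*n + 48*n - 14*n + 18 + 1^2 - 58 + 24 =n^3 - 9*n^2 + 23*n - 15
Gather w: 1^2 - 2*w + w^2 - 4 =w^2 - 2*w - 3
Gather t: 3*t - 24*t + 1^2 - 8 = -21*t - 7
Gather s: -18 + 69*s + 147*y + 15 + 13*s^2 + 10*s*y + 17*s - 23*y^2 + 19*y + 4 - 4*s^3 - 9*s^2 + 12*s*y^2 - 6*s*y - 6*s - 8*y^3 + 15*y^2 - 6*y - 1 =-4*s^3 + 4*s^2 + s*(12*y^2 + 4*y + 80) - 8*y^3 - 8*y^2 + 160*y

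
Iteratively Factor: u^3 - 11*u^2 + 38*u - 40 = (u - 4)*(u^2 - 7*u + 10) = (u - 4)*(u - 2)*(u - 5)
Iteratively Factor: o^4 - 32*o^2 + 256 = (o + 4)*(o^3 - 4*o^2 - 16*o + 64) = (o - 4)*(o + 4)*(o^2 - 16) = (o - 4)*(o + 4)^2*(o - 4)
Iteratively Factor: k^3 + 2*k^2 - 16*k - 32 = (k - 4)*(k^2 + 6*k + 8) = (k - 4)*(k + 4)*(k + 2)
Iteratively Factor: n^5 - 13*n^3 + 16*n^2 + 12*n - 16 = (n + 1)*(n^4 - n^3 - 12*n^2 + 28*n - 16) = (n - 2)*(n + 1)*(n^3 + n^2 - 10*n + 8) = (n - 2)*(n - 1)*(n + 1)*(n^2 + 2*n - 8) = (n - 2)*(n - 1)*(n + 1)*(n + 4)*(n - 2)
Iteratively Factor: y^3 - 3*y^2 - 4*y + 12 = (y - 2)*(y^2 - y - 6) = (y - 2)*(y + 2)*(y - 3)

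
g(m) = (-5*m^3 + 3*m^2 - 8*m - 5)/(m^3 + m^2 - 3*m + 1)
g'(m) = (-15*m^2 + 6*m - 8)/(m^3 + m^2 - 3*m + 1) + (-3*m^2 - 2*m + 3)*(-5*m^3 + 3*m^2 - 8*m - 5)/(m^3 + m^2 - 3*m + 1)^2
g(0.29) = -30.15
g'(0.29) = -305.55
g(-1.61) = 8.60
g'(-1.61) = -16.46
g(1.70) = -9.32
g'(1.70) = 11.70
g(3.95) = -4.49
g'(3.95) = 0.21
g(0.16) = -11.32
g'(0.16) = -67.12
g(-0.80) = 1.67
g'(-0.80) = -5.08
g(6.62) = -4.37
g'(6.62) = -0.02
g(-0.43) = -0.25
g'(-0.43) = -5.92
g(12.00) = -4.52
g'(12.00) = -0.03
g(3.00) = -4.89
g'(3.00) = 0.78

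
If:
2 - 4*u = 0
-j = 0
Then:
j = 0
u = 1/2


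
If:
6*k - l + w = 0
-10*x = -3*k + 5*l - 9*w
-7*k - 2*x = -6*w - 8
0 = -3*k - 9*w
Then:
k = 12/5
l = 68/5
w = -4/5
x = -34/5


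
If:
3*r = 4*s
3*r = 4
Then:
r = 4/3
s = 1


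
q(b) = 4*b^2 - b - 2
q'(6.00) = 47.00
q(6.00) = 136.00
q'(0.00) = -1.00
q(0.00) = -2.00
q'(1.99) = 14.92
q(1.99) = 11.85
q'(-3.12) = -25.96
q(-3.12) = 40.06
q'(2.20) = 16.60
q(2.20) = 15.16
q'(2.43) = 18.44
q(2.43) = 19.19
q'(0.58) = 3.64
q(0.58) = -1.23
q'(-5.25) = -43.00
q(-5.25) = 113.50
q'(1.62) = 11.96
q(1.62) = 6.88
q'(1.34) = 9.72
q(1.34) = 3.84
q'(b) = 8*b - 1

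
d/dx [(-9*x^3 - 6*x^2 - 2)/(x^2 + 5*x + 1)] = (-9*x^4 - 90*x^3 - 57*x^2 - 8*x + 10)/(x^4 + 10*x^3 + 27*x^2 + 10*x + 1)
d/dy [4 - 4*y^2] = -8*y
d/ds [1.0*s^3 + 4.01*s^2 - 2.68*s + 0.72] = 3.0*s^2 + 8.02*s - 2.68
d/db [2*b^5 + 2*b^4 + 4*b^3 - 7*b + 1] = 10*b^4 + 8*b^3 + 12*b^2 - 7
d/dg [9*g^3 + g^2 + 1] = g*(27*g + 2)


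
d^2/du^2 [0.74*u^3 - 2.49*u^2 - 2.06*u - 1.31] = 4.44*u - 4.98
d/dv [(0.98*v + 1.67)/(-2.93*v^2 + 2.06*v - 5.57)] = (2.8714*v^2 + 9.7862*v - 8.8988)/(8.5849*v^4 - 12.0716*v^3 + 36.8838*v^2 - 22.9484*v + 31.0249)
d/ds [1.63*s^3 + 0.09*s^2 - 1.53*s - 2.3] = 4.89*s^2 + 0.18*s - 1.53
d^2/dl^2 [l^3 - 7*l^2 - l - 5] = 6*l - 14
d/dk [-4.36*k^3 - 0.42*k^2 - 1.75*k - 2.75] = -13.08*k^2 - 0.84*k - 1.75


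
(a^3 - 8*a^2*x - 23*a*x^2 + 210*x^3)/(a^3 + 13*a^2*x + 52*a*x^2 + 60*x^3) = (a^2 - 13*a*x + 42*x^2)/(a^2 + 8*a*x + 12*x^2)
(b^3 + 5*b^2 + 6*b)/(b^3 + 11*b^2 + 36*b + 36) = b/(b + 6)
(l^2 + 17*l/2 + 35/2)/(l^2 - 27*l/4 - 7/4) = 2*(2*l^2 + 17*l + 35)/(4*l^2 - 27*l - 7)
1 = 1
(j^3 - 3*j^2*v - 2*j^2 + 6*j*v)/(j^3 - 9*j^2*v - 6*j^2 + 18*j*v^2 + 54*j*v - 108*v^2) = j*(2 - j)/(-j^2 + 6*j*v + 6*j - 36*v)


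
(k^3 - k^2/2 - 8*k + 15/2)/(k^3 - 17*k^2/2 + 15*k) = (k^2 + 2*k - 3)/(k*(k - 6))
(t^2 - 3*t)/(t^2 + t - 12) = t/(t + 4)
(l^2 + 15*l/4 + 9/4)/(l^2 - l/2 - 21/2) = (4*l + 3)/(2*(2*l - 7))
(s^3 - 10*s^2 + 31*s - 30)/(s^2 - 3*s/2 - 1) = 2*(s^2 - 8*s + 15)/(2*s + 1)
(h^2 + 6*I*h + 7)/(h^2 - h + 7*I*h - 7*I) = (h - I)/(h - 1)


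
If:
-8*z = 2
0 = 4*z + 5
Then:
No Solution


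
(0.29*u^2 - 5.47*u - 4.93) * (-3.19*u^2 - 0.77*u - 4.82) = -0.9251*u^4 + 17.226*u^3 + 18.5408*u^2 + 30.1615*u + 23.7626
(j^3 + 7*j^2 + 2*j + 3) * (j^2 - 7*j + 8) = j^5 - 39*j^3 + 45*j^2 - 5*j + 24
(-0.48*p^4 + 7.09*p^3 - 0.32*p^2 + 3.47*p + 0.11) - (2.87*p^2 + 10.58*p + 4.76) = -0.48*p^4 + 7.09*p^3 - 3.19*p^2 - 7.11*p - 4.65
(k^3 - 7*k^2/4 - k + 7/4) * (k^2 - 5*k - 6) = k^5 - 27*k^4/4 + 7*k^3/4 + 69*k^2/4 - 11*k/4 - 21/2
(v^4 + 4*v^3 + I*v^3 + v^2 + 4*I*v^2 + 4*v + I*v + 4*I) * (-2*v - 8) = -2*v^5 - 16*v^4 - 2*I*v^4 - 34*v^3 - 16*I*v^3 - 16*v^2 - 34*I*v^2 - 32*v - 16*I*v - 32*I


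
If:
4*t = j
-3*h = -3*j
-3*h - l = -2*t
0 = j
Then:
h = 0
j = 0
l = 0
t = 0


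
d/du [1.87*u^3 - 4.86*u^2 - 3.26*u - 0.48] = 5.61*u^2 - 9.72*u - 3.26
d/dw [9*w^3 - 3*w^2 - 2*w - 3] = 27*w^2 - 6*w - 2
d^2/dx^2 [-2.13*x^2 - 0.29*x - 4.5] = -4.26000000000000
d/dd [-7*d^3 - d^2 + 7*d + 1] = -21*d^2 - 2*d + 7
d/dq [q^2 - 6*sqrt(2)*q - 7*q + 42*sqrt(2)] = 2*q - 6*sqrt(2) - 7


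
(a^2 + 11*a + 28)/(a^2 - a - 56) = (a + 4)/(a - 8)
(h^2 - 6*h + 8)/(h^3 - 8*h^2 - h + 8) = (h^2 - 6*h + 8)/(h^3 - 8*h^2 - h + 8)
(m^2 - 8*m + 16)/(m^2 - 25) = (m^2 - 8*m + 16)/(m^2 - 25)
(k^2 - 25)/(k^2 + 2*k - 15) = (k - 5)/(k - 3)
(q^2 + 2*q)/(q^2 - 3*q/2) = 2*(q + 2)/(2*q - 3)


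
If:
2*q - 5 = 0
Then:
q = 5/2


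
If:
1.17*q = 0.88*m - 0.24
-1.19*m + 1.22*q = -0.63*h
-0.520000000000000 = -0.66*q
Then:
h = 0.97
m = 1.32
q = 0.79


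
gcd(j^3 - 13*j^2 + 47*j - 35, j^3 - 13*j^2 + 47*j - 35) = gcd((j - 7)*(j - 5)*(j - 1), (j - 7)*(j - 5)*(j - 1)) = j^3 - 13*j^2 + 47*j - 35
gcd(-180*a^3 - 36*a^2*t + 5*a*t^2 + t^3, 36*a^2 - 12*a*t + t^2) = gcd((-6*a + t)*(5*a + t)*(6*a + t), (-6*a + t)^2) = -6*a + t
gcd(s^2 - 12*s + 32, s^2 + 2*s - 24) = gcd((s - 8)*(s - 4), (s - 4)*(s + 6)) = s - 4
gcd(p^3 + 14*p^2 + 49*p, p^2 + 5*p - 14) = p + 7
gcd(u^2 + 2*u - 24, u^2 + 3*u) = 1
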